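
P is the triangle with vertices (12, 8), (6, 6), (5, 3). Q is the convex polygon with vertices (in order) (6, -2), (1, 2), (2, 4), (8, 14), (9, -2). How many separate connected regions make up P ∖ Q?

1

P ∖ Q is a single connected region.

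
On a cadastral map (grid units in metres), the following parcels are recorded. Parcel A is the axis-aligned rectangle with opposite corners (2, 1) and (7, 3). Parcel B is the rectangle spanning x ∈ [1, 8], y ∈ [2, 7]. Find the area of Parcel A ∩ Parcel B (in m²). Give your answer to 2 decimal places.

|Parcel A∩Parcel B|: x∈[2,7], y∈[2,3] → 5·1 = 5.

5.00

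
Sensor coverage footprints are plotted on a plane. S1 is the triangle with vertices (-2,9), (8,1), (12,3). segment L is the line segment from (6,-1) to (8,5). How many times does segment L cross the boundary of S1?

The segment meets the boundary at (6.947,1.842), (7.917,4.75).

2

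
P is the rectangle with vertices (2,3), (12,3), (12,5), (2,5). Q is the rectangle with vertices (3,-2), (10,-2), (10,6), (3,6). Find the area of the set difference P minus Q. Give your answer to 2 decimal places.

6.00

|P∩Q|: x∈[3,10], y∈[3,5] → 7·2 = 14.
|P| = 20.
|P ∖ Q| = |P| − |P∩Q| = 20 − 14 = 6.00.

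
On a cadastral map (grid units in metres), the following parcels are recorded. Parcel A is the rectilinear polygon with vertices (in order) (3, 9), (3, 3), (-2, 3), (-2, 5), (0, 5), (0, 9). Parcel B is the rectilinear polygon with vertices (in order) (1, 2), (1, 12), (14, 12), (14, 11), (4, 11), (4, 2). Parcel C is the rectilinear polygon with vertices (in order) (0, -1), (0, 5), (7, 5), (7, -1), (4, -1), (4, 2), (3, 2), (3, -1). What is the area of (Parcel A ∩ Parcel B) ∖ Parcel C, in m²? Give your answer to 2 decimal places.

|Parcel A ∩ Parcel B| = 12.
|(Parcel A ∩ Parcel B) ∩ Parcel C| = 4.
|(Parcel A ∩ Parcel B) ∖ Parcel C| = 12 − 4 = 8.00.

8.00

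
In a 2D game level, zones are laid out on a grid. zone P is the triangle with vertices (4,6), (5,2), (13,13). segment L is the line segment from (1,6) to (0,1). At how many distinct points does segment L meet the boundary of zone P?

0

The segment lies entirely outside zone P and never meets its boundary.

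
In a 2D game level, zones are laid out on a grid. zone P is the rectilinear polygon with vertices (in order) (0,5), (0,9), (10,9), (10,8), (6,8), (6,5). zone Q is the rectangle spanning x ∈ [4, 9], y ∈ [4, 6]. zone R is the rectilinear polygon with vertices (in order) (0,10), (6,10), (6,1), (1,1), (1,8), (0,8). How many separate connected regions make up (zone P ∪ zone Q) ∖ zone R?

3

(zone P ∪ zone Q) ∖ zone R splits into 3 disjoint pieces (area 4, area 6, area 3).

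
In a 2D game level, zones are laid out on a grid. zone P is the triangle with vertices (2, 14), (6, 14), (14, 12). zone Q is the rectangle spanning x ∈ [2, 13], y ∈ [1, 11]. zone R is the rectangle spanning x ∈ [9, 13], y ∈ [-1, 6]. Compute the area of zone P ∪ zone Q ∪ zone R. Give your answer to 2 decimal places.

By inclusion–exclusion:
Individual areas: |zone P| = 4, |zone Q| = 110, |zone R| = 28.
|zone P∩zone Q| = 0.
|zone P∩zone R| = 0.
|zone Q∩zone R|: x∈[9,13], y∈[1,6] → 4·5 = 20.
|zone P∩zone Q∩zone R| = 0.
|zone P ∪ zone Q ∪ zone R| = 142 − 20 + 0 = 122.00.

122.00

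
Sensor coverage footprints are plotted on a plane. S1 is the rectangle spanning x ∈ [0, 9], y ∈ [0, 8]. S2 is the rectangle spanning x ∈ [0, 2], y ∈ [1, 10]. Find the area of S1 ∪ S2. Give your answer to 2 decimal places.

76.00

By inclusion–exclusion:
Individual areas: |S1| = 72, |S2| = 18.
|S1∩S2|: x∈[0,2], y∈[1,8] → 2·7 = 14.
|S1 ∪ S2| = 90 − 14 = 76.00.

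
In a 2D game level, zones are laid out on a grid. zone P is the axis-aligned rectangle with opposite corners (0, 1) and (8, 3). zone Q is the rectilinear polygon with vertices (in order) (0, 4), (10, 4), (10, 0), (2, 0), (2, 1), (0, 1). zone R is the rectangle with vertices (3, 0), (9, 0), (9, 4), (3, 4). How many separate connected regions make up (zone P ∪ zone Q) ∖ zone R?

2

(zone P ∪ zone Q) ∖ zone R splits into 2 disjoint pieces (area 10, area 4).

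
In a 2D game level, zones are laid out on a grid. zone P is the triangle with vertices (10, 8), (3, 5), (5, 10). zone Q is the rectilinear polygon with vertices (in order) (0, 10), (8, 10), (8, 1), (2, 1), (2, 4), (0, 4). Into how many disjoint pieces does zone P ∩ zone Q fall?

zone P ∩ zone Q is a single connected region.

1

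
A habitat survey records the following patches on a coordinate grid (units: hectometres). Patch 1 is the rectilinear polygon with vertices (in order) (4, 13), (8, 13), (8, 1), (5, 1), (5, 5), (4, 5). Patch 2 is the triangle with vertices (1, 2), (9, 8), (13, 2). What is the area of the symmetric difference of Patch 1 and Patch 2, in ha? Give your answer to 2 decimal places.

55.25

|Patch 1| = 44, |Patch 2| = 36, |Patch 1∩Patch 2| = 12.375.
|Patch 1 △ Patch 2| = |Patch 1| + |Patch 2| − 2·|Patch 1∩Patch 2| = 44 + 36 − 24.75 = 55.25.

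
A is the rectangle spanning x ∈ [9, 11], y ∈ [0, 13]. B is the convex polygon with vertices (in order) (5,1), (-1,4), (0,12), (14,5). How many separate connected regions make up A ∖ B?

A ∖ B splits into 2 disjoint pieces (area 6.4444, area 12).

2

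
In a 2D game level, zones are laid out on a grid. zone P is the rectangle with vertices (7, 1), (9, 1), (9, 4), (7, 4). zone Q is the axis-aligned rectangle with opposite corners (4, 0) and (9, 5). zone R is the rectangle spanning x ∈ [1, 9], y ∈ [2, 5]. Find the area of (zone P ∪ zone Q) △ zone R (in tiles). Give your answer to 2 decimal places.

19.00

|zone P ∪ zone Q| = 25.
|(zone P ∪ zone Q) ∩ zone R| = 15.
|(zone P ∪ zone Q) △ zone R| = 25 + 24 − 30 = 19.00.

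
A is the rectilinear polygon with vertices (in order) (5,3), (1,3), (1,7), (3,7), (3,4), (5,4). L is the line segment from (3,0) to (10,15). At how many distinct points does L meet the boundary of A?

The segment meets the boundary at (4.867,4), (4.4,3).

2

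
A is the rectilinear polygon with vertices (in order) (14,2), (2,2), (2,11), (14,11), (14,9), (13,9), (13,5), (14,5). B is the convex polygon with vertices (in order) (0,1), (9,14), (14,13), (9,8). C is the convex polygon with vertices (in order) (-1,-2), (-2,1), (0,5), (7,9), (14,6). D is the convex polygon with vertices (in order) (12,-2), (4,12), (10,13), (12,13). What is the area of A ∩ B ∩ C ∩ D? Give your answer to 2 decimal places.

3.78

The intersection is the polygon with vertices (7,9), (9.1,8.1), (9,8), (7.121,6.538), (6.031,8.446).
By the shoelace formula its area is 3.78.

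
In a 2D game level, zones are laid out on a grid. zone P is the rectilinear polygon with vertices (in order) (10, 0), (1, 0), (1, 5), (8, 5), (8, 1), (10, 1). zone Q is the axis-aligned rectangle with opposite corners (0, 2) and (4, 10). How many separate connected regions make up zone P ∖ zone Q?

zone P ∖ zone Q is a single connected region.

1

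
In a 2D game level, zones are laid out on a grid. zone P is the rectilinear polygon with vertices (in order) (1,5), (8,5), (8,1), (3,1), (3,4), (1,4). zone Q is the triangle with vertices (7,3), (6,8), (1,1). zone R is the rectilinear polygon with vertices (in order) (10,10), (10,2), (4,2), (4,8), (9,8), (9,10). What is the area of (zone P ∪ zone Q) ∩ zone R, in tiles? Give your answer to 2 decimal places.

16.10

The region (zone P ∪ zone Q) ∩ zone R is the polygon with vertices (6,8), (6.6,5), (8,5), (8,2), (4,2), (4,5.2).
By the shoelace formula its area is 16.10.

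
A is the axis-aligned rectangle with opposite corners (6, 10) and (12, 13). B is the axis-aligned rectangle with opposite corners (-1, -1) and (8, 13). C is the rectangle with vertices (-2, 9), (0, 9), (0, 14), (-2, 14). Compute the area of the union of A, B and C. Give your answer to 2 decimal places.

By inclusion–exclusion:
Individual areas: |A| = 18, |B| = 126, |C| = 10.
|A∩B|: x∈[6,8], y∈[10,13] → 2·3 = 6.
|A∩C| = 0 (no overlap).
|B∩C|: x∈[-1,0], y∈[9,13] → 1·4 = 4.
|A∩B∩C| = 0.
|A ∪ B ∪ C| = 154 − 10 + 0 = 144.00.

144.00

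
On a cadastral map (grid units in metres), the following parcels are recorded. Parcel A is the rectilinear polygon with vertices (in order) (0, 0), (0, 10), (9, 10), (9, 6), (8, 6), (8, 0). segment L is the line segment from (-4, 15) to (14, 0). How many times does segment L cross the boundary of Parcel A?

The segment meets the boundary at (8,5), (2,10).

2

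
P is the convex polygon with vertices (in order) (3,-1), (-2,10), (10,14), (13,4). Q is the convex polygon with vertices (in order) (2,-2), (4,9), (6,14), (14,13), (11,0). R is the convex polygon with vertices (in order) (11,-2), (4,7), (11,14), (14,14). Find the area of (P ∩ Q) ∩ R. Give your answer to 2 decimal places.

53.96

The region (P ∩ Q) ∩ R is the polygon with vertices (12.391,6.029), (11.783,3.391), (8.2,1.6), (4,7), (10.231,13.231).
By the shoelace formula its area is 53.96.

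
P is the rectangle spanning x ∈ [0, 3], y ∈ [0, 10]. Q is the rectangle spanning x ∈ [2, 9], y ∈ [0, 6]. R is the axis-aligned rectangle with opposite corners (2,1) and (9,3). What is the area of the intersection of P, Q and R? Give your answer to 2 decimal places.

The intersection is the polygon with vertices (2,3), (3,3), (3,1), (2,1).
By the shoelace formula its area is 2.00.

2.00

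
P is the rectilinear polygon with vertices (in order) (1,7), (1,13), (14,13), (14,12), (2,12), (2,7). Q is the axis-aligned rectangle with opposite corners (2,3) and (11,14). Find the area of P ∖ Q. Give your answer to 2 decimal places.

|P| = 18, |P∩Q| = 9.
|P ∖ Q| = |P| − |P∩Q| = 18 − 9 = 9.00.

9.00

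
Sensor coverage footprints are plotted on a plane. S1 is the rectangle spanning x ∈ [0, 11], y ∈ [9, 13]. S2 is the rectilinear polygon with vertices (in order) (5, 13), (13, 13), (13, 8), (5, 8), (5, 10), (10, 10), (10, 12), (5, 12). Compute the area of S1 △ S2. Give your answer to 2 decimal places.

46.00

|S1| = 44, |S2| = 30, |S1∩S2| = 14.
|S1 △ S2| = |S1| + |S2| − 2·|S1∩S2| = 44 + 30 − 28 = 46.00.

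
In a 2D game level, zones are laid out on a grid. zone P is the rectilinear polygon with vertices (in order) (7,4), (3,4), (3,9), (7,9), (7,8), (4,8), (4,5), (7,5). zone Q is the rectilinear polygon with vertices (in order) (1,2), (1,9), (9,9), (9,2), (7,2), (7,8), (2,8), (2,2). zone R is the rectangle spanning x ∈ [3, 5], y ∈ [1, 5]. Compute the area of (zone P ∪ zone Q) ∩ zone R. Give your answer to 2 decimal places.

2.00

The region (zone P ∪ zone Q) ∩ zone R is the polygon with vertices (3,5), (4,5), (5,5), (5,4), (3,4).
By the shoelace formula its area is 2.00.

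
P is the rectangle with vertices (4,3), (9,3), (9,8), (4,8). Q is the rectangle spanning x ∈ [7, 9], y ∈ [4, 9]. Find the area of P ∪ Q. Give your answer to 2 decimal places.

By inclusion–exclusion:
Individual areas: |P| = 25, |Q| = 10.
|P∩Q|: x∈[7,9], y∈[4,8] → 2·4 = 8.
|P ∪ Q| = 35 − 8 = 27.00.

27.00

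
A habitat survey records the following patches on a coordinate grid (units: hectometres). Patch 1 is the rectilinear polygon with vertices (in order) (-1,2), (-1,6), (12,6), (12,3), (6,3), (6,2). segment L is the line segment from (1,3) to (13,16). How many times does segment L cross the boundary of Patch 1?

The segment meets the boundary at (3.769,6).

1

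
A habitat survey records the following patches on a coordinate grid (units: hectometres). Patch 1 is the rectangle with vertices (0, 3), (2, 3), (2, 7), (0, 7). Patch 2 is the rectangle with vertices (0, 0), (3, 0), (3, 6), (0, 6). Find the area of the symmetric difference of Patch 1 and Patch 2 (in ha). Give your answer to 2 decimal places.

|Patch 1∩Patch 2|: x∈[0,2], y∈[3,6] → 2·3 = 6.
|Patch 1 △ Patch 2| = |Patch 1| + |Patch 2| − 2·|Patch 1∩Patch 2| = 8 + 18 − 12 = 14.00.

14.00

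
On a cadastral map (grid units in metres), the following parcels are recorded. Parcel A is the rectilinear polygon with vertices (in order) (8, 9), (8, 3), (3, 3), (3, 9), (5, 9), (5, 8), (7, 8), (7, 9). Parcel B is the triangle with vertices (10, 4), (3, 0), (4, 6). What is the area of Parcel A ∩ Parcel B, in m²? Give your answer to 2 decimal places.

10.08

The intersection is the polygon with vertices (8,3), (3.5,3), (4,6), (8,4.667).
By the shoelace formula its area is 10.08.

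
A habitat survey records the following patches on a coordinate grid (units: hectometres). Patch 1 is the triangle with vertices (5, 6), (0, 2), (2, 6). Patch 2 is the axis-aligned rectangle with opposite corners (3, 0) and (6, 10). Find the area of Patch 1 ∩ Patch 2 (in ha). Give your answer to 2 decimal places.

1.60

The intersection is the polygon with vertices (3,4.4), (3,6), (5,6).
By the shoelace formula its area is 1.60.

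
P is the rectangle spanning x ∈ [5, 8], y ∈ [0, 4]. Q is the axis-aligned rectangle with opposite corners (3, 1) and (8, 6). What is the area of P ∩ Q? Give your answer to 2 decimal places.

9.00

|P∩Q|: x∈[5,8], y∈[1,4] → 3·3 = 9.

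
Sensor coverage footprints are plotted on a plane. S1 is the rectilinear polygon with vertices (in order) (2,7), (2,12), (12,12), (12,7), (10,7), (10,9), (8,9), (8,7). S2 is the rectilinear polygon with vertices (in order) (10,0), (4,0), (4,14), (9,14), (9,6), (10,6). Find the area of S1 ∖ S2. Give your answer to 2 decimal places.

23.00

|S1| = 46, |S1∩S2| = 23.
|S1 ∖ S2| = |S1| − |S1∩S2| = 46 − 23 = 23.00.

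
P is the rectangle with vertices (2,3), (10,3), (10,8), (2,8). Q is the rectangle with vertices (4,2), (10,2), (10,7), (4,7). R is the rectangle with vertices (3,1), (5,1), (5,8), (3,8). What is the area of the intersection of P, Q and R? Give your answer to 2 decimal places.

4.00

The intersection is the polygon with vertices (4,3), (4,7), (5,7), (5,3).
By the shoelace formula its area is 4.00.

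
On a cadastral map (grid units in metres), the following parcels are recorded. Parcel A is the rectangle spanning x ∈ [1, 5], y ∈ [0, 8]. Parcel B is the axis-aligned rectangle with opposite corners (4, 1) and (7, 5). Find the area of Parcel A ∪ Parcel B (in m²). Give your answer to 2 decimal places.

40.00

By inclusion–exclusion:
Individual areas: |Parcel A| = 32, |Parcel B| = 12.
|Parcel A∩Parcel B|: x∈[4,5], y∈[1,5] → 1·4 = 4.
|Parcel A ∪ Parcel B| = 44 − 4 = 40.00.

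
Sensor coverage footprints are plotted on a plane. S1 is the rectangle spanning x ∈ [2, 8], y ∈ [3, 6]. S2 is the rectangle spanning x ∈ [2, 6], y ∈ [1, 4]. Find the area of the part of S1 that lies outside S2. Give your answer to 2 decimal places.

14.00

|S1∩S2|: x∈[2,6], y∈[3,4] → 4·1 = 4.
|S1| = 18.
|S1 ∖ S2| = |S1| − |S1∩S2| = 18 − 4 = 14.00.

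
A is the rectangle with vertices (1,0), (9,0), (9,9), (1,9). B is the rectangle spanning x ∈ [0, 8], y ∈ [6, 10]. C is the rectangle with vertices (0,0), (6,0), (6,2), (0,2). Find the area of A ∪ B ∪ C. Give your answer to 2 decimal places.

85.00

By inclusion–exclusion:
Individual areas: |A| = 72, |B| = 32, |C| = 12.
|A∩B|: x∈[1,8], y∈[6,9] → 7·3 = 21.
|A∩C|: x∈[1,6], y∈[0,2] → 5·2 = 10.
|B∩C| = 0 (no overlap).
|A∩B∩C| = 0.
|A ∪ B ∪ C| = 116 − 31 + 0 = 85.00.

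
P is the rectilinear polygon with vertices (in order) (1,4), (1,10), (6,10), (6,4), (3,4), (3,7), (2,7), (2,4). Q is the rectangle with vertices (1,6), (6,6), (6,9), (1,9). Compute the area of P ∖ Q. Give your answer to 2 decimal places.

|P| = 27, |P∩Q| = 14.
|P ∖ Q| = |P| − |P∩Q| = 27 − 14 = 13.00.

13.00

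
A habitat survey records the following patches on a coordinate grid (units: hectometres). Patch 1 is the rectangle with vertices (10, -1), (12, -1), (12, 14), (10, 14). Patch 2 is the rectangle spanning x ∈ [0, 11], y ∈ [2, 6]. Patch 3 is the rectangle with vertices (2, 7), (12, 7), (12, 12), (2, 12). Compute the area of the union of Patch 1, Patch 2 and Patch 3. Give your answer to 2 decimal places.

110.00

By inclusion–exclusion:
Individual areas: |Patch 1| = 30, |Patch 2| = 44, |Patch 3| = 50.
|Patch 1∩Patch 2|: x∈[10,11], y∈[2,6] → 1·4 = 4.
|Patch 1∩Patch 3|: x∈[10,12], y∈[7,12] → 2·5 = 10.
|Patch 2∩Patch 3| = 0 (no overlap).
|Patch 1∩Patch 2∩Patch 3| = 0.
|Patch 1 ∪ Patch 2 ∪ Patch 3| = 124 − 14 + 0 = 110.00.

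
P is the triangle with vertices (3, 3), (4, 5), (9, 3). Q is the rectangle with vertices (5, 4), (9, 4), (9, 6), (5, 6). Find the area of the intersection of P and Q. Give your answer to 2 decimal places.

The intersection is the polygon with vertices (6.5,4), (5,4), (5,4.6).
By the shoelace formula its area is 0.45.

0.45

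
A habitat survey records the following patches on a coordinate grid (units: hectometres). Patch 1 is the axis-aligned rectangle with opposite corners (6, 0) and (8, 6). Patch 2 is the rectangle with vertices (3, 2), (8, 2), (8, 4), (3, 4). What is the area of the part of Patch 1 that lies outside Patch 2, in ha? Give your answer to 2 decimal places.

|Patch 1∩Patch 2|: x∈[6,8], y∈[2,4] → 2·2 = 4.
|Patch 1| = 12.
|Patch 1 ∖ Patch 2| = |Patch 1| − |Patch 1∩Patch 2| = 12 − 4 = 8.00.

8.00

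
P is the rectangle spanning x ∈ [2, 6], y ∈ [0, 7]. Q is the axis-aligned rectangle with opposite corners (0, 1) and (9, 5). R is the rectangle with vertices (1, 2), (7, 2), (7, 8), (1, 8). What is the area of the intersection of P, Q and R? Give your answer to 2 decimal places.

The intersection is the polygon with vertices (2,5), (6,5), (6,2), (2,2).
By the shoelace formula its area is 12.00.

12.00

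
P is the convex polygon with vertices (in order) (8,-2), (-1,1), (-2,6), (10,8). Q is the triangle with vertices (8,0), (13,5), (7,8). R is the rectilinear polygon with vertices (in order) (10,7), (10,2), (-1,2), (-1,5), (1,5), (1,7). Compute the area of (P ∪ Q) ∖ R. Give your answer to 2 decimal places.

|P ∪ Q| = 90.2176.
|(P ∪ Q) ∩ R| = 50.1455.
|(P ∪ Q) ∖ R| = 90.2176 − 50.1455 = 40.07.

40.07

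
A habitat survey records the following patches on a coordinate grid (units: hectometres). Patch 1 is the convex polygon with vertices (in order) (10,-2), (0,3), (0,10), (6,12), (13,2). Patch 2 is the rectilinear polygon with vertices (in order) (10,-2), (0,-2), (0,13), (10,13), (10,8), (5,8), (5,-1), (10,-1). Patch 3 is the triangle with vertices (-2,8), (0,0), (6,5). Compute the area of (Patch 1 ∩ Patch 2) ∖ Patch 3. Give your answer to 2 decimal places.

|Patch 1 ∩ Patch 2| = 55.85.
|(Patch 1 ∩ Patch 2) ∩ Patch 3| = 17.7708.
|(Patch 1 ∩ Patch 2) ∖ Patch 3| = 55.85 − 17.7708 = 38.08.

38.08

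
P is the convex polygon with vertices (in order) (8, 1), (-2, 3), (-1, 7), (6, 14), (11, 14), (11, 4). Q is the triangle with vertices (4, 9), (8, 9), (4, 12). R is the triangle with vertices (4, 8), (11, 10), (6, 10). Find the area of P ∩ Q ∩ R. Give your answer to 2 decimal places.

The intersection is the polygon with vertices (5,9), (6,10), (6.667,10), (7.862,9.103), (7.5,9).
By the shoelace formula its area is 1.81.

1.81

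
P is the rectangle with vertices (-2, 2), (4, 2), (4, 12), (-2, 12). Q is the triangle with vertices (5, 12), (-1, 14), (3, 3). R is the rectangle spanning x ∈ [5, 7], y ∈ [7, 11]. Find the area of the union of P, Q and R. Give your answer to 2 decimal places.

By inclusion–exclusion:
Individual areas: |P| = 60, |Q| = 29, |R| = 8.
|P∩Q| = 21.4773.
|P∩R| = 0 (no overlap).
|Q∩R| = 0.
|P∩Q∩R| = 0.
|P ∪ Q ∪ R| = 97 − 21.4773 + 0 = 75.52.

75.52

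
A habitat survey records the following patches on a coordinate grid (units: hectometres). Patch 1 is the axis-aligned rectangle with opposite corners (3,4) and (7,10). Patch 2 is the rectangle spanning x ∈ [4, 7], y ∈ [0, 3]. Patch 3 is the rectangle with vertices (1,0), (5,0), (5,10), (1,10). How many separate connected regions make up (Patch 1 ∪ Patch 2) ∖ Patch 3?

(Patch 1 ∪ Patch 2) ∖ Patch 3 splits into 2 disjoint pieces (area 12, area 6).

2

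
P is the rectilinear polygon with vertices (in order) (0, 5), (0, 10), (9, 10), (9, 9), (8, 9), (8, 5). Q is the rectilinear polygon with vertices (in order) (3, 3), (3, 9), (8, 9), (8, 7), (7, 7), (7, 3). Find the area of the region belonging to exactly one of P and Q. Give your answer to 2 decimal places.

31.00

|P| = 41, |Q| = 26, |P∩Q| = 18.
|P △ Q| = |P| + |Q| − 2·|P∩Q| = 41 + 26 − 36 = 31.00.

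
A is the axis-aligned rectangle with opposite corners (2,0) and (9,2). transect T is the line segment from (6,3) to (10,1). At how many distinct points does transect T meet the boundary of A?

2

The segment meets the boundary at (9,1.5), (8,2).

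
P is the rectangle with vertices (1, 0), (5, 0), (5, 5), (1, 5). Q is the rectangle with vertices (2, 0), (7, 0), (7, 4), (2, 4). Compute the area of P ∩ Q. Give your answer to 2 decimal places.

|P∩Q|: x∈[2,5], y∈[0,4] → 3·4 = 12.

12.00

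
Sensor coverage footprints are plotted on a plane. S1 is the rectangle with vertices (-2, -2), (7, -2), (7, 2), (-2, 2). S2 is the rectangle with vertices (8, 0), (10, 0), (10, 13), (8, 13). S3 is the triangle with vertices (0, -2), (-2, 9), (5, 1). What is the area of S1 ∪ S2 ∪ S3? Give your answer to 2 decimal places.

78.98

By inclusion–exclusion:
Individual areas: |S1| = 36, |S2| = 26, |S3| = 30.5.
|S1∩S2| = 0 (no overlap).
|S1∩S3| = 13.517.
|S2∩S3| = 0.
|S1∩S2∩S3| = 0.
|S1 ∪ S2 ∪ S3| = 92.5 − 13.517 + 0 = 78.98.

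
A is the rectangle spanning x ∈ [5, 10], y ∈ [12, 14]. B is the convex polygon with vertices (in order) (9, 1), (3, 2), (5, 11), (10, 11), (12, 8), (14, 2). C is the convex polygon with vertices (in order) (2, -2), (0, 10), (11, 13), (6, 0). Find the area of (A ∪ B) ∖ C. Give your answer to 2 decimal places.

47.94

|A ∪ B| = 90.5.
|(A ∪ B) ∩ C| = 42.557.
|(A ∪ B) ∖ C| = 90.5 − 42.557 = 47.94.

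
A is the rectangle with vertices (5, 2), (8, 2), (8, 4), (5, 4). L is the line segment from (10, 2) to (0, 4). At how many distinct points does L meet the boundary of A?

2

The segment meets the boundary at (5,3), (8,2.4).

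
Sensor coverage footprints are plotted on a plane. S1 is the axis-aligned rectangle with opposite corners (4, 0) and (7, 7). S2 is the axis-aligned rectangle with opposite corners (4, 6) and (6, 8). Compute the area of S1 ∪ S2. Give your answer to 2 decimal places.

23.00

By inclusion–exclusion:
Individual areas: |S1| = 21, |S2| = 4.
|S1∩S2|: x∈[4,6], y∈[6,7] → 2·1 = 2.
|S1 ∪ S2| = 25 − 2 = 23.00.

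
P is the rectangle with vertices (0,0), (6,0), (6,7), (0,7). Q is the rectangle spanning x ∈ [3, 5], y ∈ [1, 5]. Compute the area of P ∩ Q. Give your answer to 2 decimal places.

8.00

|P∩Q|: x∈[3,5], y∈[1,5] → 2·4 = 8.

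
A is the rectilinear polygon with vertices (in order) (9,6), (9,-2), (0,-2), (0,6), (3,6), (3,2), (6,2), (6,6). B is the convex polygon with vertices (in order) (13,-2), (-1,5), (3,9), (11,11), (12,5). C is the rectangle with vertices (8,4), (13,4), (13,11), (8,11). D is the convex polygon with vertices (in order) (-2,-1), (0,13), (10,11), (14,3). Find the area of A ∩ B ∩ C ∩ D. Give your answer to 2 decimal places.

2.00

The intersection is the polygon with vertices (9,4), (8,4), (8,6), (9,6).
By the shoelace formula its area is 2.00.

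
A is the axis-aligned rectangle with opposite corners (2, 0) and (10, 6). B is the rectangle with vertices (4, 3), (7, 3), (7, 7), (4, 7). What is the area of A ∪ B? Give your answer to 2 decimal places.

By inclusion–exclusion:
Individual areas: |A| = 48, |B| = 12.
|A∩B|: x∈[4,7], y∈[3,6] → 3·3 = 9.
|A ∪ B| = 60 − 9 = 51.00.

51.00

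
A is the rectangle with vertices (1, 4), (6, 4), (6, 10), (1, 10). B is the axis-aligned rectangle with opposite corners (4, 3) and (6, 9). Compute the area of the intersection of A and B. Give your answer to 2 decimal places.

10.00

|A∩B|: x∈[4,6], y∈[4,9] → 2·5 = 10.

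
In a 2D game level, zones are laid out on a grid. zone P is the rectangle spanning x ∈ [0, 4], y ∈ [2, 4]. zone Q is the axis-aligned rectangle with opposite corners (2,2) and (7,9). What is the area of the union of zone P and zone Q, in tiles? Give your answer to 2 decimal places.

By inclusion–exclusion:
Individual areas: |zone P| = 8, |zone Q| = 35.
|zone P∩zone Q|: x∈[2,4], y∈[2,4] → 2·2 = 4.
|zone P ∪ zone Q| = 43 − 4 = 39.00.

39.00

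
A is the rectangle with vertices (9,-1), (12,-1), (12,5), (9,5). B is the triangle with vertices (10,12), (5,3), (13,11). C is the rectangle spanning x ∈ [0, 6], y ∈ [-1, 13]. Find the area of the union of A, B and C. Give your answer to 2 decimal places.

By inclusion–exclusion:
Individual areas: |A| = 18, |B| = 16, |C| = 84.
|A∩B| = 0.
|A∩C| = 0 (no overlap).
|B∩C| = 0.4.
|A∩B∩C| = 0.
|A ∪ B ∪ C| = 118 − 0.4 + 0 = 117.60.

117.60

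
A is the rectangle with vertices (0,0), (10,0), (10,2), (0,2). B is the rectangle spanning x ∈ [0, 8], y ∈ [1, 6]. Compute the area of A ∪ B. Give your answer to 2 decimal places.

By inclusion–exclusion:
Individual areas: |A| = 20, |B| = 40.
|A∩B|: x∈[0,8], y∈[1,2] → 8·1 = 8.
|A ∪ B| = 60 − 8 = 52.00.

52.00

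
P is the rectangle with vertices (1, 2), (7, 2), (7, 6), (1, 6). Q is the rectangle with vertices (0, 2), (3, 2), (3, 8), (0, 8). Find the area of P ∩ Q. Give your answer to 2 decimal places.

|P∩Q|: x∈[1,3], y∈[2,6] → 2·4 = 8.

8.00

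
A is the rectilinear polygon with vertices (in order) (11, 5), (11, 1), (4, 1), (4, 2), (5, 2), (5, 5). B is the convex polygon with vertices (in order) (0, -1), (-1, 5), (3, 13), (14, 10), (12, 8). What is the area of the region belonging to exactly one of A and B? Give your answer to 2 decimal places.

118.75

|A| = 25, |B| = 100.5, |A∩B| = 3.375.
|A △ B| = |A| + |B| − 2·|A∩B| = 25 + 100.5 − 6.75 = 118.75.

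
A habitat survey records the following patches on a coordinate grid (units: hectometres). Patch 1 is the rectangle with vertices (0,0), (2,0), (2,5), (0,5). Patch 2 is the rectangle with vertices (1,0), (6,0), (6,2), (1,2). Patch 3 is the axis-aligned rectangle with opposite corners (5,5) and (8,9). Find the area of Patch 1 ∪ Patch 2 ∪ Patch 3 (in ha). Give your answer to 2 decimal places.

By inclusion–exclusion:
Individual areas: |Patch 1| = 10, |Patch 2| = 10, |Patch 3| = 12.
|Patch 1∩Patch 2|: x∈[1,2], y∈[0,2] → 1·2 = 2.
|Patch 1∩Patch 3| = 0 (no overlap).
|Patch 2∩Patch 3| = 0 (no overlap).
|Patch 1∩Patch 2∩Patch 3| = 0.
|Patch 1 ∪ Patch 2 ∪ Patch 3| = 32 − 2 + 0 = 30.00.

30.00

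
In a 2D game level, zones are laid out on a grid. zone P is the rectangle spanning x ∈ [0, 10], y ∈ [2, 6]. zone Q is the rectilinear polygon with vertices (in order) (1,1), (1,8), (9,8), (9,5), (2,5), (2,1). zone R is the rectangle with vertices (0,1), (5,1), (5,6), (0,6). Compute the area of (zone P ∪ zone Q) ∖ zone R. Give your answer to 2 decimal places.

|zone P ∪ zone Q| = 57.
|(zone P ∪ zone Q) ∩ zone R| = 21.
|(zone P ∪ zone Q) ∖ zone R| = 57 − 21 = 36.00.

36.00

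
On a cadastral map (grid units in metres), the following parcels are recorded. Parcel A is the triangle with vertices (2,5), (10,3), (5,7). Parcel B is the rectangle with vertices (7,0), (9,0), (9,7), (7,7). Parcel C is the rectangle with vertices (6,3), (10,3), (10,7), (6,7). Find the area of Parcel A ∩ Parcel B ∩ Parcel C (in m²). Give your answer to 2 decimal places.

The intersection is the polygon with vertices (7,5.4), (9,3.8), (9,3.25), (7,3.75).
By the shoelace formula its area is 2.20.

2.20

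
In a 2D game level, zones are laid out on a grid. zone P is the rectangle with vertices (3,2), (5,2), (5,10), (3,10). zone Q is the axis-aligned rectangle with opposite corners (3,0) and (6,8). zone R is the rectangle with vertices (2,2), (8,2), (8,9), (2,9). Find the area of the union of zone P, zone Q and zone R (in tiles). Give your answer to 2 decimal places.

50.00

By inclusion–exclusion:
Individual areas: |zone P| = 16, |zone Q| = 24, |zone R| = 42.
|zone P∩zone Q|: x∈[3,5], y∈[2,8] → 2·6 = 12.
|zone P∩zone R|: x∈[3,5], y∈[2,9] → 2·7 = 14.
|zone Q∩zone R|: x∈[3,6], y∈[2,8] → 3·6 = 18.
|zone P∩zone Q∩zone R| = 12.
|zone P ∪ zone Q ∪ zone R| = 82 − 44 + 12 = 50.00.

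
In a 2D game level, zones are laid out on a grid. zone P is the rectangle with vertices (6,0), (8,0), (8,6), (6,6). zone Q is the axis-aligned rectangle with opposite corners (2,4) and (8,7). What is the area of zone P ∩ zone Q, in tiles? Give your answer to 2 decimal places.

|zone P∩zone Q|: x∈[6,8], y∈[4,6] → 2·2 = 4.

4.00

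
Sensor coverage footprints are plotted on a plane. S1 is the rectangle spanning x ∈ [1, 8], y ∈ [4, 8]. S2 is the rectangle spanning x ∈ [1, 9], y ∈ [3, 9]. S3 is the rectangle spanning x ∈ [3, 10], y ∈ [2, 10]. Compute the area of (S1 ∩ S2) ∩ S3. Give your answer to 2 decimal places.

The region (S1 ∩ S2) ∩ S3 is the polygon with vertices (8,4), (3,4), (3,8), (8,8).
By the shoelace formula its area is 20.00.

20.00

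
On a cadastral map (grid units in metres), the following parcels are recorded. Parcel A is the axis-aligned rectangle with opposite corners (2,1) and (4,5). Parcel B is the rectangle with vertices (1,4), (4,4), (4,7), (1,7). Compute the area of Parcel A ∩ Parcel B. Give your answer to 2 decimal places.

2.00

|Parcel A∩Parcel B|: x∈[2,4], y∈[4,5] → 2·1 = 2.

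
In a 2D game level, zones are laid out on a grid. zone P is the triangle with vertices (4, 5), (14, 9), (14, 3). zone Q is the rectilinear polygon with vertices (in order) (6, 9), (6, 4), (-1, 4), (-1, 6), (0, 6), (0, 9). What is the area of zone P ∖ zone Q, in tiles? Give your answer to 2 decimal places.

28.80

|zone P| = 30, |zone P∩zone Q| = 1.2.
|zone P ∖ zone Q| = |zone P| − |zone P∩zone Q| = 30 − 1.2 = 28.80.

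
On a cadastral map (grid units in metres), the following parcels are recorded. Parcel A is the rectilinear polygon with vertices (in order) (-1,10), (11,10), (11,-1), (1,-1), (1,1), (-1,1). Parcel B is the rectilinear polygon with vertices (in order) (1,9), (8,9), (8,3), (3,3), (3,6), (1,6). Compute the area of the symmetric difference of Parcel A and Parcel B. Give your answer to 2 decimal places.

|Parcel A| = 128, |Parcel B| = 36, |Parcel A∩Parcel B| = 36.
|Parcel A △ Parcel B| = |Parcel A| + |Parcel B| − 2·|Parcel A∩Parcel B| = 128 + 36 − 72 = 92.00.

92.00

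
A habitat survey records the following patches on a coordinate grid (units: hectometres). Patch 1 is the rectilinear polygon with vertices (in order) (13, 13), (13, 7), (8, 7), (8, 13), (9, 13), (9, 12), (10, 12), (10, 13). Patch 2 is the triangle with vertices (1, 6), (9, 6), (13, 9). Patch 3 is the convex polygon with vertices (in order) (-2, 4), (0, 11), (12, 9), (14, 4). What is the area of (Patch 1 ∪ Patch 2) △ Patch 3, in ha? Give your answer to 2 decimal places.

84.94

|Patch 1 ∪ Patch 2| = 36.7917.
|(Patch 1 ∪ Patch 2) ∩ Patch 3| = 17.925.
|(Patch 1 ∪ Patch 2) △ Patch 3| = 36.7917 + 84 − 35.85 = 84.94.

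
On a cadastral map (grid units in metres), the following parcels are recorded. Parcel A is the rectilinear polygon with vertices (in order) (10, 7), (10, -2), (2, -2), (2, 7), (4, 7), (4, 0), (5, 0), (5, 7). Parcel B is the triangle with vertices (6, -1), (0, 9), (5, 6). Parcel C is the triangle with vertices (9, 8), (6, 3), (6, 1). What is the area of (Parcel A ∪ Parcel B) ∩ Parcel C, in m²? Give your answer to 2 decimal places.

2.91

The region (Parcel A ∪ Parcel B) ∩ Parcel C is the polygon with vertices (8.571,7), (6,1), (6,3), (8.4,7).
By the shoelace formula its area is 2.91.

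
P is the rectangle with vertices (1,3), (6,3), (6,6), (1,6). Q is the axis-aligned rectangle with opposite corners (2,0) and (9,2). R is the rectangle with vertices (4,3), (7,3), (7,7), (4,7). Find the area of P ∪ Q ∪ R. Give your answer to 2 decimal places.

35.00

By inclusion–exclusion:
Individual areas: |P| = 15, |Q| = 14, |R| = 12.
|P∩Q| = 0 (no overlap).
|P∩R|: x∈[4,6], y∈[3,6] → 2·3 = 6.
|Q∩R| = 0 (no overlap).
|P∩Q∩R| = 0.
|P ∪ Q ∪ R| = 41 − 6 + 0 = 35.00.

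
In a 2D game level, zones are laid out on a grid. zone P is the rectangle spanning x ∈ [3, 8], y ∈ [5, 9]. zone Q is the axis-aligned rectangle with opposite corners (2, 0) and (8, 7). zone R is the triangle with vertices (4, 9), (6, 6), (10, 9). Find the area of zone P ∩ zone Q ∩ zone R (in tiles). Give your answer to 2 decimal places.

1.00

The intersection is the polygon with vertices (7.333,7), (6,6), (5.333,7).
By the shoelace formula its area is 1.00.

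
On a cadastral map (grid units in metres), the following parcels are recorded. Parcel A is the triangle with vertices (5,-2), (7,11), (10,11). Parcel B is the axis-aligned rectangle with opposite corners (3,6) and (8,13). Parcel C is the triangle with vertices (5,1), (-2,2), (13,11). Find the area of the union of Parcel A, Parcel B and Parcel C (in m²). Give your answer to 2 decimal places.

By inclusion–exclusion:
Individual areas: |Parcel A| = 19.5, |Parcel B| = 35, |Parcel C| = 39.
|Parcel A∩Parcel B| = 6.9231.
|Parcel A∩Parcel C| = 8.6355.
|Parcel B∩Parcel C| = 3.3333.
|Parcel A∩Parcel B∩Parcel C| = 2.5248.
|Parcel A ∪ Parcel B ∪ Parcel C| = 93.5 − 18.8919 + 2.5248 = 77.13.

77.13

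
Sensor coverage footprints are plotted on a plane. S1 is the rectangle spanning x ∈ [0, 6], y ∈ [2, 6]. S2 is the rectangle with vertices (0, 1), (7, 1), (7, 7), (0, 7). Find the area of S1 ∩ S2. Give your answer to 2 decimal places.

|S1∩S2|: x∈[0,6], y∈[2,6] → 6·4 = 24.

24.00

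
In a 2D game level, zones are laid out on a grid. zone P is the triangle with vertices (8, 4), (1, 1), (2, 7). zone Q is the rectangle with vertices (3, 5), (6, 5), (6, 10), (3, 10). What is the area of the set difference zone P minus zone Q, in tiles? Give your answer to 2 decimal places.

|zone P| = 19.5, |zone P∩zone Q| = 2.25.
|zone P ∖ zone Q| = |zone P| − |zone P∩zone Q| = 19.5 − 2.25 = 17.25.

17.25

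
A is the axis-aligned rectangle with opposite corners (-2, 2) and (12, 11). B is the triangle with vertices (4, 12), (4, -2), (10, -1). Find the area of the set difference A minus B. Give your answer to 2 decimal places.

103.15

|A| = 126, |A∩B| = 22.8462.
|A ∖ B| = |A| − |A∩B| = 126 − 22.8462 = 103.15.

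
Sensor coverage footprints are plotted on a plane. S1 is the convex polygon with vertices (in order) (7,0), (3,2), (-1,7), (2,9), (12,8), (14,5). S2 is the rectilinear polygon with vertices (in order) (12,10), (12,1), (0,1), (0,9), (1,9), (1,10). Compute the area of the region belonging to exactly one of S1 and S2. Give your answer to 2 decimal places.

38.67

|S1| = 82.5, |S2| = 107, |S1∩S2| = 75.4131.
|S1 △ S2| = |S1| + |S2| − 2·|S1∩S2| = 82.5 + 107 − 150.8262 = 38.67.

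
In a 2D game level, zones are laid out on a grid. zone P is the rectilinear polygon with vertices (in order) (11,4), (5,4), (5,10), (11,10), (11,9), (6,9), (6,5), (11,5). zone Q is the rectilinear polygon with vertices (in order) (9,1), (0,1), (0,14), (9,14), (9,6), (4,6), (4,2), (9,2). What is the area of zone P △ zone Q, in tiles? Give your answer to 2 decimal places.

99.00

|zone P| = 16, |zone Q| = 97, |zone P∩zone Q| = 7.
|zone P △ zone Q| = |zone P| + |zone Q| − 2·|zone P∩zone Q| = 16 + 97 − 14 = 99.00.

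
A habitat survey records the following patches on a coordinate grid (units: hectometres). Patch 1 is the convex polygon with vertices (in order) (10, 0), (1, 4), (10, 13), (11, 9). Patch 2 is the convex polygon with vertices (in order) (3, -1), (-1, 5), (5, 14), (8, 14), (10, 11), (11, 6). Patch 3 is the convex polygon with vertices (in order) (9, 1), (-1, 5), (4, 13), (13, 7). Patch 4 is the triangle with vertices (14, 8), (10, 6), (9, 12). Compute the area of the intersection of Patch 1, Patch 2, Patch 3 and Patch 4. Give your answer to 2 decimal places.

The intersection is the polygon with vertices (10.461,8.692), (10.786,7.071), (10.706,6.353), (10,6), (9.438,9.375).
By the shoelace formula its area is 2.59.

2.59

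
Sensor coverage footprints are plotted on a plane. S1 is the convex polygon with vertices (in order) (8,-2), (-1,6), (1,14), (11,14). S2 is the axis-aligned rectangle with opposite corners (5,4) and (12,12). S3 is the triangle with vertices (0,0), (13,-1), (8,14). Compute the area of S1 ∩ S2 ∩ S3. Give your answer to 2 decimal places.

32.30

The intersection is the polygon with vertices (5,4), (5,8.75), (6.857,12), (8.667,12), (9.92,8.24), (9.125,4).
By the shoelace formula its area is 32.30.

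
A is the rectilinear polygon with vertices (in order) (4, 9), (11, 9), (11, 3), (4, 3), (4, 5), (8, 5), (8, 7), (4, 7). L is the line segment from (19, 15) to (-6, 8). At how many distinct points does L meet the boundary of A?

The segment lies entirely outside A and never meets its boundary.

0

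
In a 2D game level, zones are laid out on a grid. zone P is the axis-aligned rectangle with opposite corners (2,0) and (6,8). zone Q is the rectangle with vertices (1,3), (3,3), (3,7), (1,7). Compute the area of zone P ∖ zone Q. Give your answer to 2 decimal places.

|zone P∩zone Q|: x∈[2,3], y∈[3,7] → 1·4 = 4.
|zone P| = 32.
|zone P ∖ zone Q| = |zone P| − |zone P∩zone Q| = 32 − 4 = 28.00.

28.00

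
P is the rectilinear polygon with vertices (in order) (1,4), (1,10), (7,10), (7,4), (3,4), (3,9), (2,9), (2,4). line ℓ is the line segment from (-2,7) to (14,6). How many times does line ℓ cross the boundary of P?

The segment meets the boundary at (7,6.438), (3,6.688), (2,6.75), (1,6.812).

4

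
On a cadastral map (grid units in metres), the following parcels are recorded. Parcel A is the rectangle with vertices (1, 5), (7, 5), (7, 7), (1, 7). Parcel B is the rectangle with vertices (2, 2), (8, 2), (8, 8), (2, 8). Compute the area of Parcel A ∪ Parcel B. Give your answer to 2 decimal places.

38.00

By inclusion–exclusion:
Individual areas: |Parcel A| = 12, |Parcel B| = 36.
|Parcel A∩Parcel B|: x∈[2,7], y∈[5,7] → 5·2 = 10.
|Parcel A ∪ Parcel B| = 48 − 10 = 38.00.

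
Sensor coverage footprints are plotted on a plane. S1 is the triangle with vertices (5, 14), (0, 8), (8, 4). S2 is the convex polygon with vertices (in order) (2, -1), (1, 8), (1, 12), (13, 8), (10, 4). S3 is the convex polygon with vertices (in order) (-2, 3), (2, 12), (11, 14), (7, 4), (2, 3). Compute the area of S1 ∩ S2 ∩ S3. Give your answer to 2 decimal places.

27.15

The intersection is the polygon with vertices (6.111,10.296), (7.571,5.429), (7.167,4.417), (1.059,7.471), (1,8), (1,9.2), (2.826,11.391).
By the shoelace formula its area is 27.15.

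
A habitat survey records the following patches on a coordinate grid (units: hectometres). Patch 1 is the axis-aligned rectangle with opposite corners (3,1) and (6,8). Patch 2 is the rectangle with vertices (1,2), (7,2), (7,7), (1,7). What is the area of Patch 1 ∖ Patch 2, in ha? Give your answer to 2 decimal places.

|Patch 1∩Patch 2|: x∈[3,6], y∈[2,7] → 3·5 = 15.
|Patch 1| = 21.
|Patch 1 ∖ Patch 2| = |Patch 1| − |Patch 1∩Patch 2| = 21 − 15 = 6.00.

6.00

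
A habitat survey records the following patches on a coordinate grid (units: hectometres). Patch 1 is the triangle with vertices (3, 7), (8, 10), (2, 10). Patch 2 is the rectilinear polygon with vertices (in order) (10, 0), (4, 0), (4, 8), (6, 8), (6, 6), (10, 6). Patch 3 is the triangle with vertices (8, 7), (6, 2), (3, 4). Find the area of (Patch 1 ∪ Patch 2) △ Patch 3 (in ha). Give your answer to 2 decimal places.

|Patch 1 ∪ Patch 2| = 48.8667.
|(Patch 1 ∪ Patch 2) ∩ Patch 3| = 8.2333.
|(Patch 1 ∪ Patch 2) △ Patch 3| = 48.8667 + 9.5 − 16.4667 = 41.90.

41.90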